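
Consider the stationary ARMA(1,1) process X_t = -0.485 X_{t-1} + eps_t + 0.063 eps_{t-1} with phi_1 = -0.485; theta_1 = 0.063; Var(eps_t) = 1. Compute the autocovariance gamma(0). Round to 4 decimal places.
\gamma(0) = 1.2329

Multiply the model equation by X_{t-k} and take expectations. With theta_0 = psi_0 = 1 and psi_j the MA(infinity) weights, this gives
  gamma(k) - sum_i phi_i gamma(k-i) = c_k,
  c_k = sigma^2 * sum_{j=k..q} theta_j psi_{j-k}   (c_k = 0 for k > q),
using gamma(-m) = gamma(m).
psi-weights needed (psi_j = theta_j + sum_i phi_i psi_{j-i}):
  psi_1 = theta_1 + phi_1 = 0.063 + (-0.485) = -0.422
Right-hand sides:
  c_0 = sigma^2 (1 + theta_1 psi_1) = 1 * (1 + (0.063)(-0.422)) = 1 * 0.973414 = 0.973414
  c_1 = sigma^2 theta_1 = 1 * (0.063) = 0.063
  c_2 = 0
Equations for k = 0 and k = 1 (AR order 1):
  gamma(0) = phi_1 gamma(1) + c_0
  gamma(1) = phi_1 gamma(0) + c_1
Substituting the second into the first: gamma(0) (1 - phi_1^2) = c_0 + phi_1 c_1, so
  gamma(0) = (c_0 + phi_1 c_1) / (1 - phi_1^2) = (0.973414 + (-0.485)(0.063)) / (1 - (-0.485)^2) = 0.942859 / 0.764775 = 1.232858.
Therefore gamma(0) = 1.2329 (to 4 decimal places).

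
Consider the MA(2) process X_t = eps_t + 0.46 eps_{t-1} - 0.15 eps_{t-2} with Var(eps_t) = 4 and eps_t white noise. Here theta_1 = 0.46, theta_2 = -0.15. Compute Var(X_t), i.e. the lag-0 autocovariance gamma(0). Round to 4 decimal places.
\gamma(0) = 4.9364

For an MA(q) process X_t = eps_t + sum_i theta_i eps_{t-i} with
Var(eps_t) = sigma^2, the variance is
  gamma(0) = sigma^2 * (1 + sum_i theta_i^2).
  sum_i theta_i^2 = (0.46)^2 + (-0.15)^2 = 0.2116 + 0.0225 = 0.2341.
  gamma(0) = 4 * (1 + 0.2341) = 4 * 1.2341 = 4.9364.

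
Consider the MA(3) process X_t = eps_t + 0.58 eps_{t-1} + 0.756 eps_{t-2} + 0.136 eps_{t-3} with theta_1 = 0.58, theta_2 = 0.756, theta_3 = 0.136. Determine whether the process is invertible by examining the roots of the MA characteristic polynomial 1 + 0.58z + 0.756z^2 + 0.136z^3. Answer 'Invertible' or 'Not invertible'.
\text{Invertible}

The MA(q) characteristic polynomial is P(z) = 1 + 0.58z + 0.756z^2 + 0.136z^3.
Invertibility requires all roots to lie outside the unit circle, i.e. |z| > 1 for every root.
Degree 3: look for a simple real root z0 first, then factor out (1 - z/z0) and solve the remaining quadratic.
Testing z0 = -5: P(-5) = 1 + (0.58)(-5) + (0.756)(-5)^2 + (0.136)(-5)^3
  = 1 + (-2.9) + (18.9) + (-17) = 0.  So z_0 = -5 is a root, |z_0| = 5.
Divide out the factor (1 + 0.2 z) = (1 - z/z0) (since 1/z0 = -0.2):
  P(z) = (1 + 0.2 z)(1 + (0.38) z + (0.68) z^2)
  [check: z-coef 0.38 - (-0.2) = 0.58; z^2-coef 0.68 - (-0.2)(0.38) = 0.756; z^3-coef -(-0.2)(0.68) = 0.136.]
Remaining roots from the quadratic factor 1 + (0.38) z + (0.68) z^2:
  Set 1 + (0.38) z + (0.68) z^2 = 0, i.e. a z^2 + b z + c = 0 with a = 0.68, b = 0.38, c = 1.
  Discriminant D = b^2 - 4ac = (0.38)^2 - 4*(0.68)*1 = 0.1444 - (2.72) = -2.5756.
  D < 0, so the roots are the complex-conjugate pair z = (-b +/- i sqrt(-D)) / (2a) = -0.2794 +/- 1.18i.
  For a conjugate pair |z|^2 = z * conj(z) = (product of roots) = c/a = 1/(0.68) = 1.470588, so |z| = sqrt(1.470588) = 1.2127 for both roots.
Moduli of all roots: 5.0000, 1.2127, 1.2127.
All moduli strictly greater than 1? Yes.
Verdict: Invertible.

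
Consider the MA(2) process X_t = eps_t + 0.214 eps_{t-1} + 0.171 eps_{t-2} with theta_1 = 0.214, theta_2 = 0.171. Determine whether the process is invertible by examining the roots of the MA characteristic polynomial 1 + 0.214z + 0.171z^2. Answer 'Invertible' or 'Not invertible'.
\text{Invertible}

The MA(q) characteristic polynomial is P(z) = 1 + 0.214z + 0.171z^2.
Invertibility requires all roots to lie outside the unit circle, i.e. |z| > 1 for every root.
Set 1 + (0.214) z + (0.171) z^2 = 0, i.e. a z^2 + b z + c = 0 with a = 0.171, b = 0.214, c = 1.
Discriminant D = b^2 - 4ac = (0.214)^2 - 4*(0.171)*1 = 0.045796 - (0.684) = -0.638204.
D < 0, so the roots are the complex-conjugate pair z = (-b +/- i sqrt(-D)) / (2a) = -0.6257 +/- 2.3359i.
For a conjugate pair |z|^2 = z * conj(z) = (product of roots) = c/a = 1/(0.171) = 5.847953, so |z| = sqrt(5.847953) = 2.4183 for both roots.
Moduli of all roots: 2.4183, 2.4183.
All moduli strictly greater than 1? Yes.
Verdict: Invertible.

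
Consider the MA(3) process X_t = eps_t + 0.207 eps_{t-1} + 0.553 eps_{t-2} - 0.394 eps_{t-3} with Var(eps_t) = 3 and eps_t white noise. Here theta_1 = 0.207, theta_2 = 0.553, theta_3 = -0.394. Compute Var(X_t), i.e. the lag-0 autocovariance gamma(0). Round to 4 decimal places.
\gamma(0) = 4.5117

For an MA(q) process X_t = eps_t + sum_i theta_i eps_{t-i} with
Var(eps_t) = sigma^2, the variance is
  gamma(0) = sigma^2 * (1 + sum_i theta_i^2).
  sum_i theta_i^2 = (0.207)^2 + (0.553)^2 + (-0.394)^2 = 0.042849 + 0.305809 + 0.155236 = 0.503894.
  gamma(0) = 3 * (1 + 0.503894) = 3 * 1.503894 = 4.511682, which rounds to 4.5117.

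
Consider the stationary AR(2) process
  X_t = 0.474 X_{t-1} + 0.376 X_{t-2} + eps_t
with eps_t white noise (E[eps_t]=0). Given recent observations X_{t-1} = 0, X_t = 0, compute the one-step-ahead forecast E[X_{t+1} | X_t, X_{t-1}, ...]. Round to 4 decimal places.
E[X_{t+1} \mid \mathcal F_t] = 0.0000

For an AR(p) model X_t = c + sum_i phi_i X_{t-i} + eps_t, the
one-step-ahead conditional mean is
  E[X_{t+1} | X_t, ...] = c + sum_i phi_i X_{t+1-i}.
Substitute known values:
  E[X_{t+1} | ...] = (0.474) * (0) + (0.376) * (0)
                   = 0.0000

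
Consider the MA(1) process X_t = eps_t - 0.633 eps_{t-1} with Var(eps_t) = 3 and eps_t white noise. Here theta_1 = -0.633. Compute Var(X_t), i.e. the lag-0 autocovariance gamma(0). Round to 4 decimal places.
\gamma(0) = 4.2021

For an MA(q) process X_t = eps_t + sum_i theta_i eps_{t-i} with
Var(eps_t) = sigma^2, the variance is
  gamma(0) = sigma^2 * (1 + sum_i theta_i^2).
  sum_i theta_i^2 = (-0.633)^2 = 0.400689.
  gamma(0) = 3 * (1 + 0.400689) = 3 * 1.400689 = 4.202067, which rounds to 4.2021.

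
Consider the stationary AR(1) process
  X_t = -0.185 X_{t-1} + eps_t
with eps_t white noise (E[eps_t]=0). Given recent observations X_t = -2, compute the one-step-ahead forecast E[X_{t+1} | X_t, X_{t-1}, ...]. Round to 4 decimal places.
E[X_{t+1} \mid \mathcal F_t] = 0.3700

For an AR(p) model X_t = c + sum_i phi_i X_{t-i} + eps_t, the
one-step-ahead conditional mean is
  E[X_{t+1} | X_t, ...] = c + sum_i phi_i X_{t+1-i}.
Substitute known values:
  E[X_{t+1} | ...] = (-0.185) * (-2)
                   = 0.3700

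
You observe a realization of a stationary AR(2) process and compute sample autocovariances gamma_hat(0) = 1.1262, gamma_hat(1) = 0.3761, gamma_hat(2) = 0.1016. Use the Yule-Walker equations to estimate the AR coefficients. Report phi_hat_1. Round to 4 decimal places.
\hat\phi_{1} = 0.3420

The Yule-Walker equations for an AR(p) process read, in matrix form,
  Gamma_p phi = r_p,   with   (Gamma_p)_{ij} = gamma(|i - j|),
                       (r_p)_i = gamma(i),   i,j = 1..p.
Substitute the sample gammas (Toeplitz matrix and right-hand side of size 2):
  Gamma_p = [[1.1262, 0.3761], [0.3761, 1.1262]]
  r_p     = [0.3761, 0.1016]
Written out:
  1.1262 phi_1 + 0.3761 phi_2 = 0.3761
  0.3761 phi_1 + 1.1262 phi_2 = 0.1016
Solve by Cramer's rule:
  det = gamma(0)^2 - gamma(1)^2 = (1.1262)^2 - (0.3761)^2 = 1.26832644 - 0.14145121 = 1.12687523
  phi_hat_1 = [gamma(1) gamma(0) - gamma(1) gamma(2)] / det = [(0.3761)(1.1262) - (0.3761)(0.1016)] / 1.12687523 = 0.38535206 / 1.12687523 = 0.342
  phi_hat_2 = [gamma(0) gamma(2) - gamma(1)^2] / det = [(1.1262)(0.1016) - (0.3761)^2] / 1.12687523 = -0.02702929 / 1.12687523 = -0.024
So phi_hat = [0.3420, -0.0240].
Therefore phi_hat_1 = 0.3420.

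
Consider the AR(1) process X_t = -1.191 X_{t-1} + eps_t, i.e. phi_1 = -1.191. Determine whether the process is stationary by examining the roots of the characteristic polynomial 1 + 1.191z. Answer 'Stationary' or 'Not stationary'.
\text{Not stationary}

The AR(p) characteristic polynomial is P(z) = 1 + 1.191z.
Stationarity requires all roots to lie outside the unit circle, i.e. |z| > 1 for every root.
This is linear in z: 1 + (1.191) z = 0  =>  z = -1/(1.191) = -0.839631,  |z| = 0.839631.
Moduli of all roots: 0.8396.
All moduli strictly greater than 1? No.
Verdict: Not stationary.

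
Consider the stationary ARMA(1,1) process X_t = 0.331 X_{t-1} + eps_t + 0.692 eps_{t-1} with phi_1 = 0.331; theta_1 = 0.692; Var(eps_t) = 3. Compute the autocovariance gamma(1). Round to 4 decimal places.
\gamma(1) = 4.2361

Multiply the model equation by X_{t-k} and take expectations. With theta_0 = psi_0 = 1 and psi_j the MA(infinity) weights, this gives
  gamma(k) - sum_i phi_i gamma(k-i) = c_k,
  c_k = sigma^2 * sum_{j=k..q} theta_j psi_{j-k}   (c_k = 0 for k > q),
using gamma(-m) = gamma(m).
psi-weights needed (psi_j = theta_j + sum_i phi_i psi_{j-i}):
  psi_1 = theta_1 + phi_1 = 0.692 + (0.331) = 1.023
Right-hand sides:
  c_0 = sigma^2 (1 + theta_1 psi_1) = 3 * (1 + (0.692)(1.023)) = 3 * 1.707916 = 5.123748
  c_1 = sigma^2 theta_1 = 3 * (0.692) = 2.076
  c_2 = 0
Equations for k = 0 and k = 1 (AR order 1):
  gamma(0) = phi_1 gamma(1) + c_0
  gamma(1) = phi_1 gamma(0) + c_1
Substituting the second into the first: gamma(0) (1 - phi_1^2) = c_0 + phi_1 c_1, so
  gamma(0) = (c_0 + phi_1 c_1) / (1 - phi_1^2) = (5.123748 + (0.331)(2.076)) / (1 - (0.331)^2) = 5.810904 / 0.890439 = 6.525887.
  gamma(1) = phi_1 gamma(0) + c_1 = (0.331)(6.525887) + (2.076) = 4.236068.
Therefore gamma(1) = 4.2361 (to 4 decimal places).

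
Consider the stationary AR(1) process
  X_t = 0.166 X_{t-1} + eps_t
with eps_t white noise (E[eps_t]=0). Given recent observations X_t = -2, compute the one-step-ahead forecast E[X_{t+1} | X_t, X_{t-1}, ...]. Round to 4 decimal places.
E[X_{t+1} \mid \mathcal F_t] = -0.3320

For an AR(p) model X_t = c + sum_i phi_i X_{t-i} + eps_t, the
one-step-ahead conditional mean is
  E[X_{t+1} | X_t, ...] = c + sum_i phi_i X_{t+1-i}.
Substitute known values:
  E[X_{t+1} | ...] = (0.166) * (-2)
                   = -0.3320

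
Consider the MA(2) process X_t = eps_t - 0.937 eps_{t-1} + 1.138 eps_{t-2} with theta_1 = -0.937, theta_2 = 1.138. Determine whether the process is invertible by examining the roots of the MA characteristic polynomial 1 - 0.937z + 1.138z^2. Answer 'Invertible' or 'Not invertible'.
\text{Not invertible}

The MA(q) characteristic polynomial is P(z) = 1 - 0.937z + 1.138z^2.
Invertibility requires all roots to lie outside the unit circle, i.e. |z| > 1 for every root.
Set 1 + (-0.937) z + (1.138) z^2 = 0, i.e. a z^2 + b z + c = 0 with a = 1.138, b = -0.937, c = 1.
Discriminant D = b^2 - 4ac = (-0.937)^2 - 4*(1.138)*1 = 0.877969 - (4.552) = -3.674031.
D < 0, so the roots are the complex-conjugate pair z = (-b +/- i sqrt(-D)) / (2a) = 0.4117 +/- 0.8422i.
For a conjugate pair |z|^2 = z * conj(z) = (product of roots) = c/a = 1/(1.138) = 0.878735, so |z| = sqrt(0.878735) = 0.9374 for both roots.
Moduli of all roots: 0.9374, 0.9374.
All moduli strictly greater than 1? No.
Verdict: Not invertible.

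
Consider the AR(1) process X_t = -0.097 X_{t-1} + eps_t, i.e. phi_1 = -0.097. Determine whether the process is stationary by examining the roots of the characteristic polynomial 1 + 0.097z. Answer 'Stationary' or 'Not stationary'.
\text{Stationary}

The AR(p) characteristic polynomial is P(z) = 1 + 0.097z.
Stationarity requires all roots to lie outside the unit circle, i.e. |z| > 1 for every root.
This is linear in z: 1 + (0.097) z = 0  =>  z = -1/(0.097) = -10.309278,  |z| = 10.309278.
Moduli of all roots: 10.3093.
All moduli strictly greater than 1? Yes.
Verdict: Stationary.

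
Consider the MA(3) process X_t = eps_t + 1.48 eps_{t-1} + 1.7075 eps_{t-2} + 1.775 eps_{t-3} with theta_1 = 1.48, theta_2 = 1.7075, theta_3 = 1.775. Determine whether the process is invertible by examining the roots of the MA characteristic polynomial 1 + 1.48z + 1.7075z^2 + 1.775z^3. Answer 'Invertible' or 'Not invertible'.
\text{Not invertible}

The MA(q) characteristic polynomial is P(z) = 1 + 1.48z + 1.7075z^2 + 1.775z^3.
Invertibility requires all roots to lie outside the unit circle, i.e. |z| > 1 for every root.
Degree 3: look for a simple real root z0 first, then factor out (1 - z/z0) and solve the remaining quadratic.
Testing z0 = -0.8: P(-0.8) = 1 + (1.48)(-0.8) + (1.7075)(-0.8)^2 + (1.775)(-0.8)^3
  = 1 + (-1.184) + (1.0928) + (-0.9088) = 0.  So z_0 = -0.8 is a root, |z_0| = 0.8.
Divide out the factor (1 + 1.25 z) = (1 - z/z0) (since 1/z0 = -1.25):
  P(z) = (1 + 1.25 z)(1 + (0.23) z + (1.42) z^2)
  [check: z-coef 0.23 - (-1.25) = 1.48; z^2-coef 1.42 - (-1.25)(0.23) = 1.7075; z^3-coef -(-1.25)(1.42) = 1.775.]
Remaining roots from the quadratic factor 1 + (0.23) z + (1.42) z^2:
  Set 1 + (0.23) z + (1.42) z^2 = 0, i.e. a z^2 + b z + c = 0 with a = 1.42, b = 0.23, c = 1.
  Discriminant D = b^2 - 4ac = (0.23)^2 - 4*(1.42)*1 = 0.0529 - (5.68) = -5.6271.
  D < 0, so the roots are the complex-conjugate pair z = (-b +/- i sqrt(-D)) / (2a) = -0.081 +/- 0.8353i.
  For a conjugate pair |z|^2 = z * conj(z) = (product of roots) = c/a = 1/(1.42) = 0.704225, so |z| = sqrt(0.704225) = 0.8392 for both roots.
Moduli of all roots: 0.8000, 0.8392, 0.8392.
All moduli strictly greater than 1? No.
Verdict: Not invertible.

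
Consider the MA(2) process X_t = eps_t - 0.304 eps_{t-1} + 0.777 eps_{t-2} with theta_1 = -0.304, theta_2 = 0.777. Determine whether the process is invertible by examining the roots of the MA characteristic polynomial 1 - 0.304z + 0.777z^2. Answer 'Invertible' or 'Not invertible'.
\text{Invertible}

The MA(q) characteristic polynomial is P(z) = 1 - 0.304z + 0.777z^2.
Invertibility requires all roots to lie outside the unit circle, i.e. |z| > 1 for every root.
Set 1 + (-0.304) z + (0.777) z^2 = 0, i.e. a z^2 + b z + c = 0 with a = 0.777, b = -0.304, c = 1.
Discriminant D = b^2 - 4ac = (-0.304)^2 - 4*(0.777)*1 = 0.092416 - (3.108) = -3.015584.
D < 0, so the roots are the complex-conjugate pair z = (-b +/- i sqrt(-D)) / (2a) = 0.1956 +/- 1.1175i.
For a conjugate pair |z|^2 = z * conj(z) = (product of roots) = c/a = 1/(0.777) = 1.287001, so |z| = sqrt(1.287001) = 1.1345 for both roots.
Moduli of all roots: 1.1345, 1.1345.
All moduli strictly greater than 1? Yes.
Verdict: Invertible.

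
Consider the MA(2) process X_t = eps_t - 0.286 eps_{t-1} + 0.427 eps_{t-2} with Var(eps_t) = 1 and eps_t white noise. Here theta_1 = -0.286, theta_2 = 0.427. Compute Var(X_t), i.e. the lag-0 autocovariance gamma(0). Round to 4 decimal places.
\gamma(0) = 1.2641

For an MA(q) process X_t = eps_t + sum_i theta_i eps_{t-i} with
Var(eps_t) = sigma^2, the variance is
  gamma(0) = sigma^2 * (1 + sum_i theta_i^2).
  sum_i theta_i^2 = (-0.286)^2 + (0.427)^2 = 0.081796 + 0.182329 = 0.264125.
  gamma(0) = 1 * (1 + 0.264125) = 1 * 1.264125 = 1.264125, which rounds to 1.2641.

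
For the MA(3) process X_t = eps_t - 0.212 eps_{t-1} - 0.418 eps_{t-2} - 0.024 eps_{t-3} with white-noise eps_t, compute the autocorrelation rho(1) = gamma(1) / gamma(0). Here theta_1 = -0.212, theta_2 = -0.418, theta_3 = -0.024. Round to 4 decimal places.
\rho(1) = -0.0929

For an MA(q) process with theta_0 = 1, the autocovariance is
  gamma(k) = sigma^2 * sum_{i=0..q-k} theta_i * theta_{i+k},
and rho(k) = gamma(k) / gamma(0). Sigma^2 cancels.
  numerator   = (1)*(-0.212) + (-0.212)*(-0.418) + (-0.418)*(-0.024) = -0.113352.
  denominator = (1)^2 + (-0.212)^2 + (-0.418)^2 + (-0.024)^2 = 1.220244.
  rho(1) = -0.113352 / 1.220244 = -0.0929.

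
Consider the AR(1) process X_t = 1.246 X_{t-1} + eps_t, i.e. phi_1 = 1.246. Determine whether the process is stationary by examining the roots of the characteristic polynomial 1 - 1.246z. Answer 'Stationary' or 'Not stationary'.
\text{Not stationary}

The AR(p) characteristic polynomial is P(z) = 1 - 1.246z.
Stationarity requires all roots to lie outside the unit circle, i.e. |z| > 1 for every root.
This is linear in z: 1 + (-1.246) z = 0  =>  z = -1/(-1.246) = 0.802568,  |z| = 0.802568.
Moduli of all roots: 0.8026.
All moduli strictly greater than 1? No.
Verdict: Not stationary.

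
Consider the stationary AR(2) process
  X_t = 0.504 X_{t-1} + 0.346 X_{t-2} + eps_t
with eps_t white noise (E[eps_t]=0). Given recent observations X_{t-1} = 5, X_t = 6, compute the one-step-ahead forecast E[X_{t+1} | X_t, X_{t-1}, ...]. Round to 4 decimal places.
E[X_{t+1} \mid \mathcal F_t] = 4.7540

For an AR(p) model X_t = c + sum_i phi_i X_{t-i} + eps_t, the
one-step-ahead conditional mean is
  E[X_{t+1} | X_t, ...] = c + sum_i phi_i X_{t+1-i}.
Substitute known values:
  E[X_{t+1} | ...] = (0.504) * (6) + (0.346) * (5)
                   = 4.7540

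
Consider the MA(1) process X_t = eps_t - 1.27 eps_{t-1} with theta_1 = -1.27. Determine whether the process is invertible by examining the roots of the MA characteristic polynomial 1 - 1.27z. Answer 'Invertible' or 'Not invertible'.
\text{Not invertible}

The MA(q) characteristic polynomial is P(z) = 1 - 1.27z.
Invertibility requires all roots to lie outside the unit circle, i.e. |z| > 1 for every root.
This is linear in z: 1 + (-1.27) z = 0  =>  z = -1/(-1.27) = 0.787402,  |z| = 0.787402.
Moduli of all roots: 0.7874.
All moduli strictly greater than 1? No.
Verdict: Not invertible.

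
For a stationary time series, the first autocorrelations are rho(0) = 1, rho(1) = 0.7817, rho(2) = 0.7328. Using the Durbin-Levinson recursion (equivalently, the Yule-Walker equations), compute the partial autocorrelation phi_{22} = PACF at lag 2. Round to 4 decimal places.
\phi_{22} = 0.3130

The PACF at lag k is phi_{kk}, the last component of the solution
to the Yule-Walker system G_k phi = r_k where
  (G_k)_{ij} = rho(|i - j|), (r_k)_i = rho(i), i,j = 1..k.
Equivalently, Durbin-Levinson gives phi_{kk} iteratively:
  phi_{11} = rho(1)
  phi_{kk} = [rho(k) - sum_{j=1..k-1} phi_{k-1,j} rho(k-j)]
            / [1 - sum_{j=1..k-1} phi_{k-1,j} rho(j)],
  phi_{k,j} = phi_{k-1,j} - phi_{kk} phi_{k-1,k-j},  j = 1..k-1.
Step k = 1:
  phi_11 = rho(1) = 0.7817.
Step k = 2:
  phi_22 = [rho(2) - phi_11 rho(1)] / [1 - phi_11 rho(1)] = [0.7328 - (0.7817)(0.7817)] / [1 - (0.7817)(0.7817)]
         = 0.12174511 / 0.38894511 = 0.313.
Therefore phi_{22} = 0.3130.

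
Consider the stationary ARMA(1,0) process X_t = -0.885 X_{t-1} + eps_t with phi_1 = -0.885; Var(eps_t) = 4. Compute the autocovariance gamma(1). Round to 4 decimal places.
\gamma(1) = -16.3303

Multiply the model equation by X_{t-k} and take expectations. With theta_0 = psi_0 = 1 and psi_j the MA(infinity) weights, this gives
  gamma(k) - sum_i phi_i gamma(k-i) = c_k,
  c_k = sigma^2 * sum_{j=k..q} theta_j psi_{j-k}   (c_k = 0 for k > q),
using gamma(-m) = gamma(m).
Pure AR (q = 0): c_0 = sigma^2 = 4, c_k = 0 for k >= 1.
Equations for k = 0 and k = 1 (AR order 1):
  gamma(0) = phi_1 gamma(1) + c_0
  gamma(1) = phi_1 gamma(0) + c_1
Substituting the second into the first: gamma(0) (1 - phi_1^2) = c_0 + phi_1 c_1, so
  gamma(0) = c_0 / (1 - phi_1^2) = 4 / (1 - (-0.885)^2) = 4 / 0.216775 = 18.452312.
  gamma(1) = phi_1 gamma(0) = (-0.885)(18.452312) = -16.330296.
Therefore gamma(1) = -16.3303 (to 4 decimal places).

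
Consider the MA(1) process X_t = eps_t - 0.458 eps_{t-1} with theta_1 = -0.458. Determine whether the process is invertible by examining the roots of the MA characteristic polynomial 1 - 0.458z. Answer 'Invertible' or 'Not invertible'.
\text{Invertible}

The MA(q) characteristic polynomial is P(z) = 1 - 0.458z.
Invertibility requires all roots to lie outside the unit circle, i.e. |z| > 1 for every root.
This is linear in z: 1 + (-0.458) z = 0  =>  z = -1/(-0.458) = 2.183406,  |z| = 2.183406.
Moduli of all roots: 2.1834.
All moduli strictly greater than 1? Yes.
Verdict: Invertible.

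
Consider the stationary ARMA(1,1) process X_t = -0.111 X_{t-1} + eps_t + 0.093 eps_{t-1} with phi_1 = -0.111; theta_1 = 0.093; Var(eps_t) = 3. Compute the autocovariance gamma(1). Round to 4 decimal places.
\gamma(1) = -0.0541

Multiply the model equation by X_{t-k} and take expectations. With theta_0 = psi_0 = 1 and psi_j the MA(infinity) weights, this gives
  gamma(k) - sum_i phi_i gamma(k-i) = c_k,
  c_k = sigma^2 * sum_{j=k..q} theta_j psi_{j-k}   (c_k = 0 for k > q),
using gamma(-m) = gamma(m).
psi-weights needed (psi_j = theta_j + sum_i phi_i psi_{j-i}):
  psi_1 = theta_1 + phi_1 = 0.093 + (-0.111) = -0.018
Right-hand sides:
  c_0 = sigma^2 (1 + theta_1 psi_1) = 3 * (1 + (0.093)(-0.018)) = 3 * 0.998326 = 2.994978
  c_1 = sigma^2 theta_1 = 3 * (0.093) = 0.279
  c_2 = 0
Equations for k = 0 and k = 1 (AR order 1):
  gamma(0) = phi_1 gamma(1) + c_0
  gamma(1) = phi_1 gamma(0) + c_1
Substituting the second into the first: gamma(0) (1 - phi_1^2) = c_0 + phi_1 c_1, so
  gamma(0) = (c_0 + phi_1 c_1) / (1 - phi_1^2) = (2.994978 + (-0.111)(0.279)) / (1 - (-0.111)^2) = 2.964009 / 0.987679 = 3.000984.
  gamma(1) = phi_1 gamma(0) + c_1 = (-0.111)(3.000984) + (0.279) = -0.054109.
Therefore gamma(1) = -0.0541 (to 4 decimal places).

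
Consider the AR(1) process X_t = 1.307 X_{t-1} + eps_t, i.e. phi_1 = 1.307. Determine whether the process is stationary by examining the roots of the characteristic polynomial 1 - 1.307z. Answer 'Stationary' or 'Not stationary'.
\text{Not stationary}

The AR(p) characteristic polynomial is P(z) = 1 - 1.307z.
Stationarity requires all roots to lie outside the unit circle, i.e. |z| > 1 for every root.
This is linear in z: 1 + (-1.307) z = 0  =>  z = -1/(-1.307) = 0.765111,  |z| = 0.765111.
Moduli of all roots: 0.7651.
All moduli strictly greater than 1? No.
Verdict: Not stationary.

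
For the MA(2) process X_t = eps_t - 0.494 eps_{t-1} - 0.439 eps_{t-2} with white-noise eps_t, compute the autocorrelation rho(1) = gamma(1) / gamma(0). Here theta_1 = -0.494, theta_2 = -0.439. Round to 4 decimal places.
\rho(1) = -0.1929

For an MA(q) process with theta_0 = 1, the autocovariance is
  gamma(k) = sigma^2 * sum_{i=0..q-k} theta_i * theta_{i+k},
and rho(k) = gamma(k) / gamma(0). Sigma^2 cancels.
  numerator   = (1)*(-0.494) + (-0.494)*(-0.439) = -0.277134.
  denominator = (1)^2 + (-0.494)^2 + (-0.439)^2 = 1.436757.
  rho(1) = -0.277134 / 1.436757 = -0.1929.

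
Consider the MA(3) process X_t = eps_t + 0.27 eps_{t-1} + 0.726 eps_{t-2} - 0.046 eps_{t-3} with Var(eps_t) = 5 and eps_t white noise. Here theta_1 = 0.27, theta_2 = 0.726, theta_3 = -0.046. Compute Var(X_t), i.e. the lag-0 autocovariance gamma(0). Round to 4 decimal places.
\gamma(0) = 8.0105

For an MA(q) process X_t = eps_t + sum_i theta_i eps_{t-i} with
Var(eps_t) = sigma^2, the variance is
  gamma(0) = sigma^2 * (1 + sum_i theta_i^2).
  sum_i theta_i^2 = (0.27)^2 + (0.726)^2 + (-0.046)^2 = 0.0729 + 0.527076 + 0.002116 = 0.602092.
  gamma(0) = 5 * (1 + 0.602092) = 5 * 1.602092 = 8.01046, which rounds to 8.0105.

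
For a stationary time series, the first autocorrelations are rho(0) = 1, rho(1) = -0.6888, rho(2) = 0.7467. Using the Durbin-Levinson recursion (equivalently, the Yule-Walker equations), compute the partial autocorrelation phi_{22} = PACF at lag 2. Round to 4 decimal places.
\phi_{22} = 0.5180

The PACF at lag k is phi_{kk}, the last component of the solution
to the Yule-Walker system G_k phi = r_k where
  (G_k)_{ij} = rho(|i - j|), (r_k)_i = rho(i), i,j = 1..k.
Equivalently, Durbin-Levinson gives phi_{kk} iteratively:
  phi_{11} = rho(1)
  phi_{kk} = [rho(k) - sum_{j=1..k-1} phi_{k-1,j} rho(k-j)]
            / [1 - sum_{j=1..k-1} phi_{k-1,j} rho(j)],
  phi_{k,j} = phi_{k-1,j} - phi_{kk} phi_{k-1,k-j},  j = 1..k-1.
Step k = 1:
  phi_11 = rho(1) = -0.6888.
Step k = 2:
  phi_22 = [rho(2) - phi_11 rho(1)] / [1 - phi_11 rho(1)] = [0.7467 - (-0.6888)(-0.6888)] / [1 - (-0.6888)(-0.6888)]
         = 0.27225456 / 0.52555456 = 0.518.
Therefore phi_{22} = 0.5180.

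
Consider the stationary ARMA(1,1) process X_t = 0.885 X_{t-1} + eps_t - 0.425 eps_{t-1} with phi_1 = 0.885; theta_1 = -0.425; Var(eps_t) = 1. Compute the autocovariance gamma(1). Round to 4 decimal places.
\gamma(1) = 1.3239

Multiply the model equation by X_{t-k} and take expectations. With theta_0 = psi_0 = 1 and psi_j the MA(infinity) weights, this gives
  gamma(k) - sum_i phi_i gamma(k-i) = c_k,
  c_k = sigma^2 * sum_{j=k..q} theta_j psi_{j-k}   (c_k = 0 for k > q),
using gamma(-m) = gamma(m).
psi-weights needed (psi_j = theta_j + sum_i phi_i psi_{j-i}):
  psi_1 = theta_1 + phi_1 = -0.425 + (0.885) = 0.46
Right-hand sides:
  c_0 = sigma^2 (1 + theta_1 psi_1) = 1 * (1 + (-0.425)(0.46)) = 1 * 0.8045 = 0.8045
  c_1 = sigma^2 theta_1 = 1 * (-0.425) = -0.425
  c_2 = 0
Equations for k = 0 and k = 1 (AR order 1):
  gamma(0) = phi_1 gamma(1) + c_0
  gamma(1) = phi_1 gamma(0) + c_1
Substituting the second into the first: gamma(0) (1 - phi_1^2) = c_0 + phi_1 c_1, so
  gamma(0) = (c_0 + phi_1 c_1) / (1 - phi_1^2) = (0.8045 + (0.885)(-0.425)) / (1 - (0.885)^2) = 0.428375 / 0.216775 = 1.976127.
  gamma(1) = phi_1 gamma(0) + c_1 = (0.885)(1.976127) + (-0.425) = 1.323873.
Therefore gamma(1) = 1.3239 (to 4 decimal places).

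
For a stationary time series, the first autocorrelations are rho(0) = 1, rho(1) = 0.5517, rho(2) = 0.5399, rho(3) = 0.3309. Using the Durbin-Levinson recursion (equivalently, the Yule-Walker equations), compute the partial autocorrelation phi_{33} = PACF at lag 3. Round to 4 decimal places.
\phi_{33} = -0.0859

The PACF at lag k is phi_{kk}, the last component of the solution
to the Yule-Walker system G_k phi = r_k where
  (G_k)_{ij} = rho(|i - j|), (r_k)_i = rho(i), i,j = 1..k.
Equivalently, Durbin-Levinson gives phi_{kk} iteratively:
  phi_{11} = rho(1)
  phi_{kk} = [rho(k) - sum_{j=1..k-1} phi_{k-1,j} rho(k-j)]
            / [1 - sum_{j=1..k-1} phi_{k-1,j} rho(j)],
  phi_{k,j} = phi_{k-1,j} - phi_{kk} phi_{k-1,k-j},  j = 1..k-1.
Step k = 1:
  phi_11 = rho(1) = 0.5517.
Step k = 2:
  phi_22 = [rho(2) - phi_11 rho(1)] / [1 - phi_11 rho(1)] = [0.5399 - (0.5517)(0.5517)] / [1 - (0.5517)(0.5517)]
         = 0.23552711 / 0.69562711 = 0.338582.
  Update: phi_21 = phi_11 - phi_22 phi_11 = 0.5517 - (0.338582)(0.5517) = 0.364904.
Step k = 3:
  phi_33 = [rho(3) - phi_21 rho(2) - phi_22 rho(1)] / [1 - phi_21 rho(1) - phi_22 rho(2)]
    numerator   = 0.3309 - (0.364904)(0.5399) - (0.338582)(0.5517) = -0.05290763
    denominator = 1 - (0.364904)(0.5517) - (0.338582)(0.5399) = 0.61588177
  phi_33 = -0.05290763 / 0.61588177 = -0.0859.
Therefore phi_{33} = -0.0859.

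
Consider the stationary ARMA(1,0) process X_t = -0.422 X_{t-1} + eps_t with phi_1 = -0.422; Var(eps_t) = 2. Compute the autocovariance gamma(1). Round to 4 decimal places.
\gamma(1) = -1.0269

Multiply the model equation by X_{t-k} and take expectations. With theta_0 = psi_0 = 1 and psi_j the MA(infinity) weights, this gives
  gamma(k) - sum_i phi_i gamma(k-i) = c_k,
  c_k = sigma^2 * sum_{j=k..q} theta_j psi_{j-k}   (c_k = 0 for k > q),
using gamma(-m) = gamma(m).
Pure AR (q = 0): c_0 = sigma^2 = 2, c_k = 0 for k >= 1.
Equations for k = 0 and k = 1 (AR order 1):
  gamma(0) = phi_1 gamma(1) + c_0
  gamma(1) = phi_1 gamma(0) + c_1
Substituting the second into the first: gamma(0) (1 - phi_1^2) = c_0 + phi_1 c_1, so
  gamma(0) = c_0 / (1 - phi_1^2) = 2 / (1 - (-0.422)^2) = 2 / 0.821916 = 2.433339.
  gamma(1) = phi_1 gamma(0) = (-0.422)(2.433339) = -1.026869.
Therefore gamma(1) = -1.0269 (to 4 decimal places).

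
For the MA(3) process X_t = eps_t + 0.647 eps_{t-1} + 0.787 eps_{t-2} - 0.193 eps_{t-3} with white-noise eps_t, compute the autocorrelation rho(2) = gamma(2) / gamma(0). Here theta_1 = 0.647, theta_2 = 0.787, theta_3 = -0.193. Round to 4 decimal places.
\rho(2) = 0.3191

For an MA(q) process with theta_0 = 1, the autocovariance is
  gamma(k) = sigma^2 * sum_{i=0..q-k} theta_i * theta_{i+k},
and rho(k) = gamma(k) / gamma(0). Sigma^2 cancels.
  numerator   = (1)*(0.787) + (0.647)*(-0.193) = 0.662129.
  denominator = (1)^2 + (0.647)^2 + (0.787)^2 + (-0.193)^2 = 2.075227.
  rho(2) = 0.662129 / 2.075227 = 0.3191.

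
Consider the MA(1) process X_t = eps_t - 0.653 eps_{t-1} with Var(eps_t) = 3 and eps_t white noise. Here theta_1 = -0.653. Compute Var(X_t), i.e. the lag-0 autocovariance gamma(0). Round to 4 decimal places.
\gamma(0) = 4.2792

For an MA(q) process X_t = eps_t + sum_i theta_i eps_{t-i} with
Var(eps_t) = sigma^2, the variance is
  gamma(0) = sigma^2 * (1 + sum_i theta_i^2).
  sum_i theta_i^2 = (-0.653)^2 = 0.426409.
  gamma(0) = 3 * (1 + 0.426409) = 3 * 1.426409 = 4.279227, which rounds to 4.2792.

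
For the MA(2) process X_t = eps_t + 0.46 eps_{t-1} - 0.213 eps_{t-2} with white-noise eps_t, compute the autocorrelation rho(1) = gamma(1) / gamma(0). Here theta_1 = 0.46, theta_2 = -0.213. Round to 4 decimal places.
\rho(1) = 0.2880

For an MA(q) process with theta_0 = 1, the autocovariance is
  gamma(k) = sigma^2 * sum_{i=0..q-k} theta_i * theta_{i+k},
and rho(k) = gamma(k) / gamma(0). Sigma^2 cancels.
  numerator   = (1)*(0.46) + (0.46)*(-0.213) = 0.36202.
  denominator = (1)^2 + (0.46)^2 + (-0.213)^2 = 1.256969.
  rho(1) = 0.36202 / 1.256969 = 0.2880.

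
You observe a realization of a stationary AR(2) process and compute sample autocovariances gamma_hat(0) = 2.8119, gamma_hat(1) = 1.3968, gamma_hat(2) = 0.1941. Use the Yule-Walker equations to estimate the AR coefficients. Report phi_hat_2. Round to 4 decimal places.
\hat\phi_{2} = -0.2360

The Yule-Walker equations for an AR(p) process read, in matrix form,
  Gamma_p phi = r_p,   with   (Gamma_p)_{ij} = gamma(|i - j|),
                       (r_p)_i = gamma(i),   i,j = 1..p.
Substitute the sample gammas (Toeplitz matrix and right-hand side of size 2):
  Gamma_p = [[2.8119, 1.3968], [1.3968, 2.8119]]
  r_p     = [1.3968, 0.1941]
Written out:
  2.8119 phi_1 + 1.3968 phi_2 = 1.3968
  1.3968 phi_1 + 2.8119 phi_2 = 0.1941
Solve by Cramer's rule:
  det = gamma(0)^2 - gamma(1)^2 = (2.8119)^2 - (1.3968)^2 = 7.90678161 - 1.95105024 = 5.95573137
  phi_hat_1 = [gamma(1) gamma(0) - gamma(1) gamma(2)] / det = [(1.3968)(2.8119) - (1.3968)(0.1941)] / 5.95573137 = 3.65654304 / 5.95573137 = 0.614
  phi_hat_2 = [gamma(0) gamma(2) - gamma(1)^2] / det = [(2.8119)(0.1941) - (1.3968)^2] / 5.95573137 = -1.40526045 / 5.95573137 = -0.236
So phi_hat = [0.6140, -0.2360].
Therefore phi_hat_2 = -0.2360.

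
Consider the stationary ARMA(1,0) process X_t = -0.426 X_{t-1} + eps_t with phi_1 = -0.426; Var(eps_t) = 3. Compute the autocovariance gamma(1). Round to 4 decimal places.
\gamma(1) = -1.5613

Multiply the model equation by X_{t-k} and take expectations. With theta_0 = psi_0 = 1 and psi_j the MA(infinity) weights, this gives
  gamma(k) - sum_i phi_i gamma(k-i) = c_k,
  c_k = sigma^2 * sum_{j=k..q} theta_j psi_{j-k}   (c_k = 0 for k > q),
using gamma(-m) = gamma(m).
Pure AR (q = 0): c_0 = sigma^2 = 3, c_k = 0 for k >= 1.
Equations for k = 0 and k = 1 (AR order 1):
  gamma(0) = phi_1 gamma(1) + c_0
  gamma(1) = phi_1 gamma(0) + c_1
Substituting the second into the first: gamma(0) (1 - phi_1^2) = c_0 + phi_1 c_1, so
  gamma(0) = c_0 / (1 - phi_1^2) = 3 / (1 - (-0.426)^2) = 3 / 0.818524 = 3.665134.
  gamma(1) = phi_1 gamma(0) = (-0.426)(3.665134) = -1.561347.
Therefore gamma(1) = -1.5613 (to 4 decimal places).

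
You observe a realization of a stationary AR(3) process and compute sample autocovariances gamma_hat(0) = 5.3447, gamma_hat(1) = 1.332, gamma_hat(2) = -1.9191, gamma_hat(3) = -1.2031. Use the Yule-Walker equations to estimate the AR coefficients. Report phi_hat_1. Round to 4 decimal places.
\hat\phi_{1} = 0.3710

The Yule-Walker equations for an AR(p) process read, in matrix form,
  Gamma_p phi = r_p,   with   (Gamma_p)_{ij} = gamma(|i - j|),
                       (r_p)_i = gamma(i),   i,j = 1..p.
Substitute the sample gammas (Toeplitz matrix and right-hand side of size 3):
  Gamma_p = [[5.3447, 1.332, -1.9191], [1.332, 5.3447, 1.332], [-1.9191, 1.332, 5.3447]]
  r_p     = [1.332, -1.9191, -1.2031]
Written out (R1..R3):
  (R1) 5.3447 phi_1 + 1.332 phi_2 - 1.9191 phi_3 = 1.332
  (R2) 1.332 phi_1 + 5.3447 phi_2 + 1.332 phi_3 = -1.9191
  (R3) -1.9191 phi_1 + 1.332 phi_2 + 5.3447 phi_3 = -1.2031
Gaussian elimination:
  R2 <- R2 - (1.332/5.3447) R1 = R2 - (0.249219) R1:  5.01274 phi_2 + 1.810276 phi_3 = -2.25106
  R3 <- R3 - (-1.9191/5.3447) R1 = R3 - (-0.359066) R1:  1.810276 phi_2 + 4.655616 phi_3 = -0.724824
  R3 <- R3 - (1.810276/5.01274) R2 = R3 - (0.361135) R2:  4.001863 phi_3 = 0.088112
Back-substitution:
  phi_hat_3 = 0.088112 / 4.001863 = 0.022018
  phi_hat_2 = (-2.25106 - (1.810276)(0.022018)) / 5.01274 = -0.457019
  phi_hat_1 = (1.332 - (1.332)(-0.457019) - (-1.9191)(0.022018)) / 5.3447 = 0.371022
So phi_hat = [0.3710, -0.4570, 0.0220].
Therefore phi_hat_1 = 0.3710.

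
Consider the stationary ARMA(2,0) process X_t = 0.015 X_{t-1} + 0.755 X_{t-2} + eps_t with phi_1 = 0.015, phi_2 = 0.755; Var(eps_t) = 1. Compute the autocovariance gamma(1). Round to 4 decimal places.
\gamma(1) = 0.1429

Multiply the model equation by X_{t-k} and take expectations. With theta_0 = psi_0 = 1 and psi_j the MA(infinity) weights, this gives
  gamma(k) - sum_i phi_i gamma(k-i) = c_k,
  c_k = sigma^2 * sum_{j=k..q} theta_j psi_{j-k}   (c_k = 0 for k > q),
using gamma(-m) = gamma(m).
Pure AR (q = 0): c_0 = sigma^2 = 1, c_k = 0 for k >= 1.
Equations for k = 0, 1, 2 (AR order 2, c_2 = 0):
  (E0) gamma(0) = phi_1 gamma(1) + phi_2 gamma(2) + c_0
  (E1) gamma(1) = phi_1 gamma(0) + phi_2 gamma(1) + c_1
  (E2) gamma(2) = phi_1 gamma(1) + phi_2 gamma(0)
From (E1): gamma(1) = A gamma(0) + B with
  A = phi_1 / (1 - phi_2) = 0.015 / 0.245 = 0.061224,   B = c_1 / (1 - phi_2) = 0 / 0.245 = 0.
Insert (E2) into (E0): gamma(0) (1 - phi_2^2) = phi_1 (1 + phi_2) gamma(1) + c_0.
  phi_1 (1 + phi_2) = (0.015)(1.755) = 0.026325,   1 - phi_2^2 = 0.429975.
Replace gamma(1) by A gamma(0) + B and collect gamma(0):
  gamma(0) [0.429975 - (0.026325)(0.061224)] = c_0 = 1
  gamma(0) * 0.428363 = 1
  gamma(0) = 1 / 0.428363 = 2.334467.
  gamma(1) = A gamma(0) = (0.061224)(2.334467) = 0.142927.
Therefore gamma(1) = 0.1429 (to 4 decimal places).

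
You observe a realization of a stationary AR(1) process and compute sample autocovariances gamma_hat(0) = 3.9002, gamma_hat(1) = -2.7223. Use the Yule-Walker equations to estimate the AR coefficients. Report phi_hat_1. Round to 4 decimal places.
\hat\phi_{1} = -0.6980

The Yule-Walker equations for an AR(p) process read, in matrix form,
  Gamma_p phi = r_p,   with   (Gamma_p)_{ij} = gamma(|i - j|),
                       (r_p)_i = gamma(i),   i,j = 1..p.
Substitute the sample gammas (Toeplitz matrix and right-hand side of size 1):
  Gamma_p = [[3.9002]]
  r_p     = [-2.7223]
With p = 1 this is the single equation gamma(0) phi_1 = gamma(1):
  phi_hat_1 = gamma(1) / gamma(0) = -2.7223 / 3.9002 = -0.6980.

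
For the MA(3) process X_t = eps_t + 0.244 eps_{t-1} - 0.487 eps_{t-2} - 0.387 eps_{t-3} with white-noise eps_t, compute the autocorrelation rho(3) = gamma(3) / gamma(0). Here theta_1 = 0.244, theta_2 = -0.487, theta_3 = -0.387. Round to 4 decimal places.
\rho(3) = -0.2675

For an MA(q) process with theta_0 = 1, the autocovariance is
  gamma(k) = sigma^2 * sum_{i=0..q-k} theta_i * theta_{i+k},
and rho(k) = gamma(k) / gamma(0). Sigma^2 cancels.
  numerator   = (1)*(-0.387) = -0.387.
  denominator = (1)^2 + (0.244)^2 + (-0.487)^2 + (-0.387)^2 = 1.446474.
  rho(3) = -0.387 / 1.446474 = -0.2675.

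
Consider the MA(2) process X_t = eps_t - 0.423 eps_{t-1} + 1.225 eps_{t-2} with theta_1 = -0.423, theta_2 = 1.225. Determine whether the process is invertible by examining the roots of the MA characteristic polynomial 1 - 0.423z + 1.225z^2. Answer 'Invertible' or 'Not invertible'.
\text{Not invertible}

The MA(q) characteristic polynomial is P(z) = 1 - 0.423z + 1.225z^2.
Invertibility requires all roots to lie outside the unit circle, i.e. |z| > 1 for every root.
Set 1 + (-0.423) z + (1.225) z^2 = 0, i.e. a z^2 + b z + c = 0 with a = 1.225, b = -0.423, c = 1.
Discriminant D = b^2 - 4ac = (-0.423)^2 - 4*(1.225)*1 = 0.178929 - (4.9) = -4.721071.
D < 0, so the roots are the complex-conjugate pair z = (-b +/- i sqrt(-D)) / (2a) = 0.1727 +/- 0.8869i.
For a conjugate pair |z|^2 = z * conj(z) = (product of roots) = c/a = 1/(1.225) = 0.816327, so |z| = sqrt(0.816327) = 0.9035 for both roots.
Moduli of all roots: 0.9035, 0.9035.
All moduli strictly greater than 1? No.
Verdict: Not invertible.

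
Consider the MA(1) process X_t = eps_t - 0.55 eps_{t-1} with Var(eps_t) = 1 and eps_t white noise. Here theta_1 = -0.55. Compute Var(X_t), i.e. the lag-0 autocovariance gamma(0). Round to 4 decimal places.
\gamma(0) = 1.3025

For an MA(q) process X_t = eps_t + sum_i theta_i eps_{t-i} with
Var(eps_t) = sigma^2, the variance is
  gamma(0) = sigma^2 * (1 + sum_i theta_i^2).
  sum_i theta_i^2 = (-0.55)^2 = 0.3025.
  gamma(0) = 1 * (1 + 0.3025) = 1 * 1.3025 = 1.3025.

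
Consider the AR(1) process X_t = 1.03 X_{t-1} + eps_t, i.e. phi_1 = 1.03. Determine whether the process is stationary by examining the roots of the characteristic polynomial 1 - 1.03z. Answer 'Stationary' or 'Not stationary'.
\text{Not stationary}

The AR(p) characteristic polynomial is P(z) = 1 - 1.03z.
Stationarity requires all roots to lie outside the unit circle, i.e. |z| > 1 for every root.
This is linear in z: 1 + (-1.03) z = 0  =>  z = -1/(-1.03) = 0.970874,  |z| = 0.970874.
Moduli of all roots: 0.9709.
All moduli strictly greater than 1? No.
Verdict: Not stationary.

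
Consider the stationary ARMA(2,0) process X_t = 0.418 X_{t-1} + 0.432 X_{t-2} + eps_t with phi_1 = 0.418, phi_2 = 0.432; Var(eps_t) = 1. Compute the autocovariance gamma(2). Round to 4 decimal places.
\gamma(2) = 1.9835

Multiply the model equation by X_{t-k} and take expectations. With theta_0 = psi_0 = 1 and psi_j the MA(infinity) weights, this gives
  gamma(k) - sum_i phi_i gamma(k-i) = c_k,
  c_k = sigma^2 * sum_{j=k..q} theta_j psi_{j-k}   (c_k = 0 for k > q),
using gamma(-m) = gamma(m).
Pure AR (q = 0): c_0 = sigma^2 = 1, c_k = 0 for k >= 1.
Equations for k = 0, 1, 2 (AR order 2, c_2 = 0):
  (E0) gamma(0) = phi_1 gamma(1) + phi_2 gamma(2) + c_0
  (E1) gamma(1) = phi_1 gamma(0) + phi_2 gamma(1) + c_1
  (E2) gamma(2) = phi_1 gamma(1) + phi_2 gamma(0)
From (E1): gamma(1) = A gamma(0) + B with
  A = phi_1 / (1 - phi_2) = 0.418 / 0.568 = 0.735915,   B = c_1 / (1 - phi_2) = 0 / 0.568 = 0.
Insert (E2) into (E0): gamma(0) (1 - phi_2^2) = phi_1 (1 + phi_2) gamma(1) + c_0.
  phi_1 (1 + phi_2) = (0.418)(1.432) = 0.598576,   1 - phi_2^2 = 0.813376.
Replace gamma(1) by A gamma(0) + B and collect gamma(0):
  gamma(0) [0.813376 - (0.598576)(0.735915)] = c_0 = 1
  gamma(0) * 0.372875 = 1
  gamma(0) = 1 / 0.372875 = 2.681866.
  gamma(1) = A gamma(0) = (0.735915)(2.681866) = 1.973627.
  gamma(2) = phi_1 gamma(1) + phi_2 gamma(0) = (0.418)(1.973627) + (0.432)(2.681866) = 1.983542.
Therefore gamma(2) = 1.9835 (to 4 decimal places).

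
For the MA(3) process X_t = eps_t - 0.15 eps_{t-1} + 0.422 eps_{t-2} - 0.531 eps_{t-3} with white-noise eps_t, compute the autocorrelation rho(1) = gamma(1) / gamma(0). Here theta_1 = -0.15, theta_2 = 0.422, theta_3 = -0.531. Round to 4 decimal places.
\rho(1) = -0.2950

For an MA(q) process with theta_0 = 1, the autocovariance is
  gamma(k) = sigma^2 * sum_{i=0..q-k} theta_i * theta_{i+k},
and rho(k) = gamma(k) / gamma(0). Sigma^2 cancels.
  numerator   = (1)*(-0.15) + (-0.15)*(0.422) + (0.422)*(-0.531) = -0.437382.
  denominator = (1)^2 + (-0.15)^2 + (0.422)^2 + (-0.531)^2 = 1.482545.
  rho(1) = -0.437382 / 1.482545 = -0.2950.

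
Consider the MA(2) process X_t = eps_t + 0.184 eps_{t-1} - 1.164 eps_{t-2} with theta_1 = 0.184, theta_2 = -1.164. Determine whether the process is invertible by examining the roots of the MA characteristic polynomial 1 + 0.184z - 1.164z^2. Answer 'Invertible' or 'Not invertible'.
\text{Not invertible}

The MA(q) characteristic polynomial is P(z) = 1 + 0.184z - 1.164z^2.
Invertibility requires all roots to lie outside the unit circle, i.e. |z| > 1 for every root.
Set 1 + (0.184) z + (-1.164) z^2 = 0, i.e. a z^2 + b z + c = 0 with a = -1.164, b = 0.184, c = 1.
Discriminant D = b^2 - 4ac = (0.184)^2 - 4*(-1.164)*1 = 0.033856 - (-4.656) = 4.689856.
D >= 0, so the roots are real: z = (-b +/- sqrt(D)) / (2a) = (-0.184 +/- 2.165608) / (-2.328).
  z_1 = (-0.184 + 2.165608) / (-2.328) = -0.8512,   |z_1| = 0.8512.
  z_2 = (-0.184 - 2.165608) / (-2.328) = 1.0093,   |z_2| = 1.0093.
Moduli of all roots: 0.8512, 1.0093.
All moduli strictly greater than 1? No.
Verdict: Not invertible.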